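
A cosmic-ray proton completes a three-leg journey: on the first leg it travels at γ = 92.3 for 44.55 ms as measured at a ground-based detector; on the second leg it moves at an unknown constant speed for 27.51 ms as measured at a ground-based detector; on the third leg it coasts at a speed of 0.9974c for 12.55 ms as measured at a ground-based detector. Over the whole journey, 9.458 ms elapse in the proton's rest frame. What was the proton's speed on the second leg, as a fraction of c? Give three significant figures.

Leg 1: γ = 92.3; τ_1 = 44.55/92.30 = 0.4827 ms.
Leg 2: speed unknown; τ_2 = 27.51/γ_2.
Leg 3: γ = 1/√(1 − 0.9974²) = 1/√0.005193 = 13.88; τ_3 = 12.55/13.88 = 0.9044 ms.
Total proper time: 0.4827 + τ_2 + 0.9044 = 9.458, so τ_2 = 9.458 − 1.387 = 8.071 ms.
γ_2 = 27.51/8.071 = 3.409; β = √(1 − 1/γ²) = √0.9139.

β = 0.956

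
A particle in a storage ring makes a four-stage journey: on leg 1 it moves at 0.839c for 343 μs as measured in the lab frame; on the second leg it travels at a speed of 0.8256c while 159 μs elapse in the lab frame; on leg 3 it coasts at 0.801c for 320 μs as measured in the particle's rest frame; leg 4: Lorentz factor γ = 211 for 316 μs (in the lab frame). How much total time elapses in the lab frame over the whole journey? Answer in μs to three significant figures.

Δt = 1350 μs

Leg 1: 343 μs is already measured in the lab frame.
Leg 2: 159 μs is already measured in the lab frame.
Leg 3: γ = 1/√(1 − 0.801²) = 1/√0.3584 = 1.670; Δt_3 = 1.670 × 320 = 534.5 μs.
Leg 4: 316 μs is already measured in the lab frame.
Total: 343.0 + 159.0 + 534.5 + 316.0 μs.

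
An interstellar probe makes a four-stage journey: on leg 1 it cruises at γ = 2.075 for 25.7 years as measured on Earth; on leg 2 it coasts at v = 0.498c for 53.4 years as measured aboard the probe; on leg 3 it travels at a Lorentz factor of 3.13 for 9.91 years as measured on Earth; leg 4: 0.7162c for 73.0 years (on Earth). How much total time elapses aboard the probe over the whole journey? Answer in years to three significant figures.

τ = 120 years

Leg 1: γ = 2.075; τ_1 = 25.7/2.075 = 12.39 years.
Leg 2: 53.4 years is already measured aboard the probe.
Leg 3: γ = 3.13; τ_3 = 9.91/3.130 = 3.166 years.
Leg 4: γ = 1/√(1 − 0.7162²) = 1/√0.4871 = 1.433; τ_4 = 73.0/1.433 = 50.95 years.
Total: 12.39 + 53.40 + 3.166 + 50.95 years.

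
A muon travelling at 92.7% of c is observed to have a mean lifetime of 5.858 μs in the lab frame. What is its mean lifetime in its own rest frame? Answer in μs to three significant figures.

τ₀ = 2.20 μs

β = 0.927; γ = 1/√(1 − 0.927²) = 1/√0.1407 = 2.666
The lab-frame lifetime is the dilated interval; the proper lifetime is τ₀ = Δt/γ = 5.858/2.666 μs.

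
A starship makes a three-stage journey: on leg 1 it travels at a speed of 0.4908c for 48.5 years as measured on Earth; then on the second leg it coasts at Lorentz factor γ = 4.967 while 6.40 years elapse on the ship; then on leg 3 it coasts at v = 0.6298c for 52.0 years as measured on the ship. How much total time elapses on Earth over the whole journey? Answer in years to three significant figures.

Δt = 147 years

Leg 1: 48.5 years is already measured on Earth.
Leg 2: γ = 4.967; Δt_2 = 4.967 × 6.40 = 31.79 years.
Leg 3: γ = 1/√(1 − 0.6298²) = 1/√0.6034 = 1.287; Δt_3 = 1.287 × 52.0 = 66.94 years.
Total: 48.50 + 31.79 + 66.94 years.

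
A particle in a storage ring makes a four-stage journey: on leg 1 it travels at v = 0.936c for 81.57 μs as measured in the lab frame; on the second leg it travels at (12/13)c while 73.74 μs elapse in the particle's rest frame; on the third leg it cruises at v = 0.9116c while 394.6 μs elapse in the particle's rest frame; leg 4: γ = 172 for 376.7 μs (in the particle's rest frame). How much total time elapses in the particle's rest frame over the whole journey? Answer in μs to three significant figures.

Leg 1: γ = 1/√(1 − 0.936²) = 1/√0.1239 = 2.841; τ_1 = 81.57/2.841 = 28.71 μs.
Leg 2: 73.74 μs is already measured in the particle's rest frame.
Leg 3: 394.6 μs is already measured in the particle's rest frame.
Leg 4: 376.7 μs is already measured in the particle's rest frame.
Total: 28.71 + 73.74 + 394.6 + 376.7 μs.

τ = 874 μs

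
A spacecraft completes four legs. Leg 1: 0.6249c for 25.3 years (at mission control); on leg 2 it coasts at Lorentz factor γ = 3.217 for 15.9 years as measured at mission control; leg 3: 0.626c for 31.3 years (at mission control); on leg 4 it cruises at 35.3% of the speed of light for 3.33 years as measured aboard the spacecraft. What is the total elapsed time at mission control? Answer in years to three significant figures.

Leg 1: 25.3 years is already measured at mission control.
Leg 2: 15.9 years is already measured at mission control.
Leg 3: 31.3 years is already measured at mission control.
Leg 4: β = 0.353; γ = 1/√(1 − 0.353²) = 1/√0.8754 = 1.069; Δt_4 = 1.069 × 3.33 = 3.559 years.
Total: 25.30 + 15.90 + 31.30 + 3.559 years.

Δt = 76.1 years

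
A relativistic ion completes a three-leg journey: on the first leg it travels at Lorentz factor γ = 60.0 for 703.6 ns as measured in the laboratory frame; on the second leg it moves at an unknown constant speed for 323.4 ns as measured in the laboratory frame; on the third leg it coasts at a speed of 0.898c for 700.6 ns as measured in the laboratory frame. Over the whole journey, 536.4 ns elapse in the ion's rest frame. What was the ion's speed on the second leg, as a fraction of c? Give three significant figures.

Leg 1: γ = 60.0; τ_1 = 703.6/60.00 = 11.73 ns.
Leg 2: speed unknown; τ_2 = 323.4/γ_2.
Leg 3: γ = 1/√(1 − 0.898²) = 1/√0.1936 = 2.273; τ_3 = 700.6/2.273 = 308.3 ns.
Total proper time: 11.73 + τ_2 + 308.3 = 536.4, so τ_2 = 536.4 − 320.0 = 216.4 ns.
γ_2 = 323.4/216.4 = 1.494; β = √(1 − 1/γ²) = √0.5522.

β = 0.743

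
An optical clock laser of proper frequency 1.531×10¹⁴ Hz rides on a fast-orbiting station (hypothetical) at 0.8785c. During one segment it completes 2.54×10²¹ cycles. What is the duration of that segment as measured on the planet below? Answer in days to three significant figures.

Δt = 402 days

γ = 1/√(1 − 0.8785²) = 1/√0.2282 = 2.093
Proper time for N cycles: τ = N/f = 2.54×10²¹/(1.531×10¹⁴) = 1.659×10⁷ s = 192.0 days.
Lab-frame duration Δt = γτ = 2.093 × 192.0 = 401.9 days.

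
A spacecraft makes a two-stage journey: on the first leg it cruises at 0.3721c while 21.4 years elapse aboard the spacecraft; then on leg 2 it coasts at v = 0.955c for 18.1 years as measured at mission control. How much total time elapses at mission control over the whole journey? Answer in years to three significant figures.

Leg 1: γ = 1/√(1 − 0.3721²) = 1/√0.8615 = 1.077; Δt_1 = 1.077 × 21.4 = 23.06 years.
Leg 2: 18.1 years is already measured at mission control.
Total: 23.06 + 18.10 years.

Δt = 41.2 years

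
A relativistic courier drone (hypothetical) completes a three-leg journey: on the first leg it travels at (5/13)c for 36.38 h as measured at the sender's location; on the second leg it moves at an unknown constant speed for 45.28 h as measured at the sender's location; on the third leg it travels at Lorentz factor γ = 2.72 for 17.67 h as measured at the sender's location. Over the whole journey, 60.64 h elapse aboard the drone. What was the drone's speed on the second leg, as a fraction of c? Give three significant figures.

Leg 1: γ = 1/√(1 − (5/13)²) = 13/12 ≈ 1.083; τ_1 = 36.38/1.083 = 33.58 h.
Leg 2: speed unknown; τ_2 = 45.28/γ_2.
Leg 3: γ = 2.72; τ_3 = 17.67/2.720 = 6.496 h.
Total proper time: 33.58 + τ_2 + 6.496 = 60.64, so τ_2 = 60.64 − 40.08 = 20.56 h.
γ_2 = 45.28/20.56 = 2.202; β = √(1 − 1/γ²) = √0.7938.

β = 0.891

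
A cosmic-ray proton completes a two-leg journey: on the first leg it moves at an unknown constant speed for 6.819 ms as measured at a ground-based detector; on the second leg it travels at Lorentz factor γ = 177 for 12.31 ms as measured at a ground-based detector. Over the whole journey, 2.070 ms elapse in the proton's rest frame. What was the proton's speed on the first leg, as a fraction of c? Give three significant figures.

β = 0.956

Leg 1: speed unknown; τ_1 = 6.819/γ_1.
Leg 2: γ = 177; τ_2 = 12.31/177.0 = 0.06955 ms.
Total proper time: τ_1 + 0.06955 = 2.070, so τ_1 = 2.070 − 0.06955 = 2.000 ms.
γ_1 = 6.819/2.000 = 3.409; β = √(1 − 1/γ²) = √0.9139.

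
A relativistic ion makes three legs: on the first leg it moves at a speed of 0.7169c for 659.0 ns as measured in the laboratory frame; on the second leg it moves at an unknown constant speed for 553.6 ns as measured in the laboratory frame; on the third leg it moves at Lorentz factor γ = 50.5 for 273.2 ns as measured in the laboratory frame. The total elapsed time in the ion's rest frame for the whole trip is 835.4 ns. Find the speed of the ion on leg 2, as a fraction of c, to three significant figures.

Leg 1: γ = 1/√(1 − 0.7169²) = 1/√0.4861 = 1.434; τ_1 = 659.0/1.434 = 459.4 ns.
Leg 2: speed unknown; τ_2 = 553.6/γ_2.
Leg 3: γ = 50.5; τ_3 = 273.2/50.50 = 5.410 ns.
Total proper time: 459.4 + τ_2 + 5.410 = 835.4, so τ_2 = 835.4 − 464.8 = 370.6 ns.
γ_2 = 553.6/370.6 = 1.494; β = √(1 − 1/γ²) = √0.5520.

β = 0.743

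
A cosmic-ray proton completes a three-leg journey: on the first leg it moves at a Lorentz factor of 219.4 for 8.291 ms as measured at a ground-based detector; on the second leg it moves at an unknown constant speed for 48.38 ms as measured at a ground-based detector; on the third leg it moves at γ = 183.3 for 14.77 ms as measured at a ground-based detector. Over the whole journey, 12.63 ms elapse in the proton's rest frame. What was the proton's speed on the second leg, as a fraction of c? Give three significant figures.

β = 0.966

Leg 1: γ = 219.4; τ_1 = 8.291/219.4 = 0.03779 ms.
Leg 2: speed unknown; τ_2 = 48.38/γ_2.
Leg 3: γ = 183.3; τ_3 = 14.77/183.3 = 0.08058 ms.
Total proper time: 0.03779 + τ_2 + 0.08058 = 12.63, so τ_2 = 12.63 − 0.1184 = 12.51 ms.
γ_2 = 48.38/12.51 = 3.867; β = √(1 − 1/γ²) = √0.9331.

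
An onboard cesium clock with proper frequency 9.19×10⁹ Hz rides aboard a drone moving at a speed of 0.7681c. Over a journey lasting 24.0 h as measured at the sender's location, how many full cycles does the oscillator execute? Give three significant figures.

γ = 1/√(1 − 0.7681²) = 1/√0.4100 = 1.562
The oscillator's own cycle count is N = f × τ where τ is the proper time aboard the drone. τ = Δt/γ = 24.0/1.562 = 15.37 h = 5.532×10⁴ s.
N = 9.19×10⁹ × 5.532×10⁴ = 5.084×10¹⁴.

N = 5.08×10¹⁴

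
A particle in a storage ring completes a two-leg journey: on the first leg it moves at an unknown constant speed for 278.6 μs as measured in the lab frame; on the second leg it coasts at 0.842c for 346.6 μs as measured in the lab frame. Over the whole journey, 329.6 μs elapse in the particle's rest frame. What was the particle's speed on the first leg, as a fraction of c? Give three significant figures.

β = 0.859

Leg 1: speed unknown; τ_1 = 278.6/γ_1.
Leg 2: γ = 1/√(1 − 0.842²) = 1/√0.2910 = 1.854; τ_2 = 346.6/1.854 = 187.0 μs.
Total proper time: τ_1 + 187.0 = 329.6, so τ_1 = 329.6 − 187.0 = 142.6 μs.
γ_1 = 278.6/142.6 = 1.953; β = √(1 − 1/γ²) = √0.7380.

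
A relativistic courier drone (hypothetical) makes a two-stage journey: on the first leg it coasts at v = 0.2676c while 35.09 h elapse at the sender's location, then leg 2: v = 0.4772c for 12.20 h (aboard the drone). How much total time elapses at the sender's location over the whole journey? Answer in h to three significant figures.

Leg 1: 35.09 h is already measured at the sender's location.
Leg 2: γ = 1/√(1 − 0.4772²) = 1/√0.7723 = 1.138; Δt_2 = 1.138 × 12.20 = 13.88 h.
Total: 35.09 + 13.88 h.

Δt = 49.0 h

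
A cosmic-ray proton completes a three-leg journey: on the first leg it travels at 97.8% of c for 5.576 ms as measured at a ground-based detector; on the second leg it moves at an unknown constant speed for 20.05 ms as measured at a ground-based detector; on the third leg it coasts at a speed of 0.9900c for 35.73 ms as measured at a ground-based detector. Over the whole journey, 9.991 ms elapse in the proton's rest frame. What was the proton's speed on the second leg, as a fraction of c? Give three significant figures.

Leg 1: β = 0.978; γ = 1/√(1 − 0.978²) = 1/√0.04352 = 4.794; τ_1 = 5.576/4.794 = 1.163 ms.
Leg 2: speed unknown; τ_2 = 20.05/γ_2.
Leg 3: γ = 1/√(1 − 0.9900²) = 1/√0.01990 = 7.089; τ_3 = 35.73/7.089 = 5.040 ms.
Total proper time: 1.163 + τ_2 + 5.040 = 9.991, so τ_2 = 9.991 − 6.204 = 3.787 ms.
γ_2 = 20.05/3.787 = 5.294; β = √(1 − 1/γ²) = √0.9643.

β = 0.982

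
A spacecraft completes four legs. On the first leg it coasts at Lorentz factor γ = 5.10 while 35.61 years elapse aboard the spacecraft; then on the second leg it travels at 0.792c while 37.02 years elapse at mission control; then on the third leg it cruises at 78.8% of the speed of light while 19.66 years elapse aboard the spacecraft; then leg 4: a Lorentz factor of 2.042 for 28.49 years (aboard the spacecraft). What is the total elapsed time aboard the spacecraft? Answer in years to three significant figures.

Leg 1: 35.61 years is already measured aboard the spacecraft.
Leg 2: γ = 1/√(1 − 0.792²) = 1/√0.3727 = 1.638; τ_2 = 37.02/1.638 = 22.60 years.
Leg 3: 19.66 years is already measured aboard the spacecraft.
Leg 4: 28.49 years is already measured aboard the spacecraft.
Total: 35.61 + 22.60 + 19.66 + 28.49 years.

τ = 106 years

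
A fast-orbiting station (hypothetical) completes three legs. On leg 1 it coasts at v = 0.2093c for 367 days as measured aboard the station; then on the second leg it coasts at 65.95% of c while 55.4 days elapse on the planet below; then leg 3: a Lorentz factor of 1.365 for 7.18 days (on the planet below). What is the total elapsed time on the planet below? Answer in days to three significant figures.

Δt = 438 days

Leg 1: γ = 1/√(1 − 0.2093²) = 1/√0.9562 = 1.023; Δt_1 = 1.023 × 367 = 375.3 days.
Leg 2: 55.4 days is already measured on the planet below.
Leg 3: 7.18 days is already measured on the planet below.
Total: 375.3 + 55.40 + 7.180 days.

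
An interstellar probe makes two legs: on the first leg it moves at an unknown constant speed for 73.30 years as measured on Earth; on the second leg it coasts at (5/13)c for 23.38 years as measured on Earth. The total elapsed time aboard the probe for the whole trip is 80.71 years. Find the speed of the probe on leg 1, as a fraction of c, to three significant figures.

Leg 1: speed unknown; τ_1 = 73.30/γ_1.
Leg 2: γ = 1/√(1 − (5/13)²) = 13/12 ≈ 1.083; τ_2 = 23.38/1.083 = 21.58 years.
Total proper time: τ_1 + 21.58 = 80.71, so τ_1 = 80.71 − 21.58 = 59.13 years.
γ_1 = 73.30/59.13 = 1.240; β = √(1 − 1/γ²) = √0.3493.

β = 0.591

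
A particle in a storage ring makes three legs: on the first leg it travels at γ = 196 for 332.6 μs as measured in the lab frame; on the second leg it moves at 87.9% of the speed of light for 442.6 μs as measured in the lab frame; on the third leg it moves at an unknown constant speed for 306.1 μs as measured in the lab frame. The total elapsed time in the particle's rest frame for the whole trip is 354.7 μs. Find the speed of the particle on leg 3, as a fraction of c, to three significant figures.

β = 0.886

Leg 1: γ = 196; τ_1 = 332.6/196.0 = 1.697 μs.
Leg 2: β = 0.879; γ = 1/√(1 − 0.879²) = 1/√0.2274 = 2.097; τ_2 = 442.6/2.097 = 211.0 μs.
Leg 3: speed unknown; τ_3 = 306.1/γ_3.
Total proper time: 1.697 + 211.0 + τ_3 = 354.7, so τ_3 = 354.7 − 212.7 = 142.0 μs.
γ_3 = 306.1/142.0 = 2.156; β = √(1 − 1/γ²) = √0.7849.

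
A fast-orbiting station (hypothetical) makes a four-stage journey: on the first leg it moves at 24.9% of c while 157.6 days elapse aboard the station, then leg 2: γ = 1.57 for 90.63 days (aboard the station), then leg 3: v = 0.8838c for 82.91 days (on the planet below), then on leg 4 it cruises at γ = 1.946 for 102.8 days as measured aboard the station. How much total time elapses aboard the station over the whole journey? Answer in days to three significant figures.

τ = 390 days

Leg 1: 157.6 days is already measured aboard the station.
Leg 2: 90.63 days is already measured aboard the station.
Leg 3: γ = 1/√(1 − 0.8838²) = 1/√0.2189 = 2.137; τ_3 = 82.91/2.137 = 38.79 days.
Leg 4: 102.8 days is already measured aboard the station.
Total: 157.6 + 90.63 + 38.79 + 102.8 days.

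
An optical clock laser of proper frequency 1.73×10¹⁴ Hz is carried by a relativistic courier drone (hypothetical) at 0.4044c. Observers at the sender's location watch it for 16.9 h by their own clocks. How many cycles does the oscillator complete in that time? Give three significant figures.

γ = 1/√(1 − 0.4044²) = 1/√0.8365 = 1.093
During 16.9 h of lab time, the oscillator's proper time advances by τ = Δt/γ = 16.9/1.093 = 15.46 h = 5.564×10⁴ s.
N = f × τ = 1.73×10¹⁴ × 5.564×10⁴ = 9.626×10¹⁸.

N = 9.63×10¹⁸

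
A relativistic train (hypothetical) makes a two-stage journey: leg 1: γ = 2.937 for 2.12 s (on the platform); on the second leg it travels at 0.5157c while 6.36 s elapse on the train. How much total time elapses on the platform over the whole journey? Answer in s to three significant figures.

Leg 1: 2.12 s is already measured on the platform.
Leg 2: γ = 1/√(1 − 0.5157²) = 1/√0.7341 = 1.167; Δt_2 = 1.167 × 6.36 = 7.423 s.
Total: 2.120 + 7.423 s.

Δt = 9.54 s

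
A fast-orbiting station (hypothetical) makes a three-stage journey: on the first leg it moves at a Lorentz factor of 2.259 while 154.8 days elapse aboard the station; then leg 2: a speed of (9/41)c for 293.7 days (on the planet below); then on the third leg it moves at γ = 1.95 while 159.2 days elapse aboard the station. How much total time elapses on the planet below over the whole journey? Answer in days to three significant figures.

Leg 1: γ = 2.259; Δt_1 = 2.259 × 154.8 = 349.7 days.
Leg 2: 293.7 days is already measured on the planet below.
Leg 3: γ = 1.95; Δt_3 = 1.950 × 159.2 = 310.4 days.
Total: 349.7 + 293.7 + 310.4 days.

Δt = 954 days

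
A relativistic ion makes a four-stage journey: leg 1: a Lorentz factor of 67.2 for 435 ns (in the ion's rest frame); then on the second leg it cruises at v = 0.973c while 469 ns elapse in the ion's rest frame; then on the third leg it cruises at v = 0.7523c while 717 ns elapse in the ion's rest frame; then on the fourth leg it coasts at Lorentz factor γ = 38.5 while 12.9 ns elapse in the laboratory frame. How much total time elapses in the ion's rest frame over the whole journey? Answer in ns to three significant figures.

Leg 1: 435 ns is already measured in the ion's rest frame.
Leg 2: 469 ns is already measured in the ion's rest frame.
Leg 3: 717 ns is already measured in the ion's rest frame.
Leg 4: γ = 38.5; τ_4 = 12.9/38.50 = 0.3351 ns.
Total: 435.0 + 469.0 + 717.0 + 0.3351 ns.

τ = 1620 ns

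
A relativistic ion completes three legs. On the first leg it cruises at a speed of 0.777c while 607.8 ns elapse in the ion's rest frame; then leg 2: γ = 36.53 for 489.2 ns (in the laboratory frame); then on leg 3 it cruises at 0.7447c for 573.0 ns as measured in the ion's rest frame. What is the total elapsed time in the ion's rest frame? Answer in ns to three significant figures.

τ = 1190 ns

Leg 1: 607.8 ns is already measured in the ion's rest frame.
Leg 2: γ = 36.53; τ_2 = 489.2/36.53 = 13.39 ns.
Leg 3: 573.0 ns is already measured in the ion's rest frame.
Total: 607.8 + 13.39 + 573.0 ns.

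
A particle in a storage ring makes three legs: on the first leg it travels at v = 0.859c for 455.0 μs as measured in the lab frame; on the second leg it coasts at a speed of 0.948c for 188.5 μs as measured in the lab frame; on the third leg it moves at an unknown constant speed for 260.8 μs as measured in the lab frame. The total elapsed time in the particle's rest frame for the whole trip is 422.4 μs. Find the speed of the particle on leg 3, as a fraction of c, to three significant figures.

β = 0.868

Leg 1: γ = 1/√(1 − 0.859²) = 1/√0.2621 = 1.953; τ_1 = 455.0/1.953 = 232.9 μs.
Leg 2: γ = 1/√(1 − 0.948²) = 1/√0.1013 = 3.142; τ_2 = 188.5/3.142 = 59.99 μs.
Leg 3: speed unknown; τ_3 = 260.8/γ_3.
Total proper time: 232.9 + 59.99 + τ_3 = 422.4, so τ_3 = 422.4 − 292.9 = 129.5 μs.
γ_3 = 260.8/129.5 = 2.015; β = √(1 − 1/γ²) = √0.7536.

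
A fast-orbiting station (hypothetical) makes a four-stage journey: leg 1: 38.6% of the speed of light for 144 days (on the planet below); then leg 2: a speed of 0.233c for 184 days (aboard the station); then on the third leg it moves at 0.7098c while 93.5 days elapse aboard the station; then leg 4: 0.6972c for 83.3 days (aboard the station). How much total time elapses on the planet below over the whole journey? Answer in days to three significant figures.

Δt = 582 days

Leg 1: 144 days is already measured on the planet below.
Leg 2: γ = 1/√(1 − 0.233²) = 1/√0.9457 = 1.028; Δt_2 = 1.028 × 184 = 189.2 days.
Leg 3: γ = 1/√(1 − 0.7098²) = 1/√0.4962 = 1.420; Δt_3 = 1.420 × 93.5 = 132.7 days.
Leg 4: γ = 1/√(1 − 0.6972²) = 1/√0.5139 = 1.395; Δt_4 = 1.395 × 83.3 = 116.2 days.
Total: 144.0 + 189.2 + 132.7 + 116.2 days.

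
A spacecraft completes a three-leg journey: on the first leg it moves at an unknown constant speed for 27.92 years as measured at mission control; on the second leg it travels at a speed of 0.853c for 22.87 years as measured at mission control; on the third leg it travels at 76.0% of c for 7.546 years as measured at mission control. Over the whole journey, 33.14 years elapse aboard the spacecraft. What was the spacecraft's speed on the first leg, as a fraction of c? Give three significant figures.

Leg 1: speed unknown; τ_1 = 27.92/γ_1.
Leg 2: γ = 1/√(1 − 0.853²) = 1/√0.2724 = 1.916; τ_2 = 22.87/1.916 = 11.94 years.
Leg 3: β = 0.760; γ = 1/√(1 − 0.760²) = 1/√0.4224 = 1.539; τ_3 = 7.546/1.539 = 4.904 years.
Total proper time: τ_1 + 11.94 + 4.904 = 33.14, so τ_1 = 33.14 − 16.84 = 16.30 years.
γ_1 = 27.92/16.30 = 1.713; β = √(1 − 1/γ²) = √0.6592.

β = 0.812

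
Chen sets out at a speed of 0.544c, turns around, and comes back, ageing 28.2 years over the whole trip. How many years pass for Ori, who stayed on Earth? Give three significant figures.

γ = 1/√(1 − 0.544²) = 1/√0.7041 = 1.192
Earth-frame duration is the dilated interval: Δt = γτ = 1.192 × 28.2 years.

Δt = 33.6 years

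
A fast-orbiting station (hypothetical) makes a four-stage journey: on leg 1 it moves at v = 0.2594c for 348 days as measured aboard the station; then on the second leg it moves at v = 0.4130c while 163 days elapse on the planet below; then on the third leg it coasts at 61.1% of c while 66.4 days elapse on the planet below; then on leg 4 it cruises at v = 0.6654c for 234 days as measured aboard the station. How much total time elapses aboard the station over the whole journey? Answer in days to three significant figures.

Leg 1: 348 days is already measured aboard the station.
Leg 2: γ = 1/√(1 − 0.4130²) = 1/√0.8294 = 1.098; τ_2 = 163/1.098 = 148.4 days.
Leg 3: β = 0.611; γ = 1/√(1 − 0.611²) = 1/√0.6267 = 1.263; τ_3 = 66.4/1.263 = 52.56 days.
Leg 4: 234 days is already measured aboard the station.
Total: 348.0 + 148.4 + 52.56 + 234.0 days.

τ = 783 days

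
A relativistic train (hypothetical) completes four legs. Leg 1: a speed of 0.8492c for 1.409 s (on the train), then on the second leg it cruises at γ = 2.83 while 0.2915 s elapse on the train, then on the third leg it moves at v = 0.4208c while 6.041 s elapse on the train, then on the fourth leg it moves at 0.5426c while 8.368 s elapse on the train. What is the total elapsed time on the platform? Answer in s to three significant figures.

Leg 1: γ = 1/√(1 − 0.8492²) = 1/√0.2789 = 1.894; Δt_1 = 1.894 × 1.409 = 2.668 s.
Leg 2: γ = 2.83; Δt_2 = 2.830 × 0.2915 = 0.8249 s.
Leg 3: γ = 1/√(1 − 0.4208²) = 1/√0.8229 = 1.102; Δt_3 = 1.102 × 6.041 = 6.659 s.
Leg 4: γ = 1/√(1 − 0.5426²) = 1/√0.7056 = 1.190; Δt_4 = 1.190 × 8.368 = 9.962 s.
Total: 2.668 + 0.8249 + 6.659 + 9.962 s.

Δt = 20.1 s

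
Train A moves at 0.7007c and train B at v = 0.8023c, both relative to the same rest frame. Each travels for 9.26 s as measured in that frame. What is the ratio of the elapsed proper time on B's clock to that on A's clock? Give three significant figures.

τ_B/τ_A = 0.837

A: γ = 1/√(1 − 0.7007²) = 1/√0.5090 = 1.402. B: γ = 1/√(1 − 0.8023²) = 1/√0.3563 = 1.675.
τ_A/τ_B = γ_B/γ_A = 1.675/1.402 = 1.195, so τ_B/τ_A = 0.8367.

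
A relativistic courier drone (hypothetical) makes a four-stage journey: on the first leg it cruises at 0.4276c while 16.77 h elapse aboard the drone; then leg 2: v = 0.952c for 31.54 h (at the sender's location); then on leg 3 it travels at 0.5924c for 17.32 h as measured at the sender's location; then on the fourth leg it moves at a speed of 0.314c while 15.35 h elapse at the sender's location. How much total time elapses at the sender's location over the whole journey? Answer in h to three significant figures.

Δt = 82.8 h

Leg 1: γ = 1/√(1 − 0.4276²) = 1/√0.8172 = 1.106; Δt_1 = 1.106 × 16.77 = 18.55 h.
Leg 2: 31.54 h is already measured at the sender's location.
Leg 3: 17.32 h is already measured at the sender's location.
Leg 4: 15.35 h is already measured at the sender's location.
Total: 18.55 + 31.54 + 17.32 + 15.35 h.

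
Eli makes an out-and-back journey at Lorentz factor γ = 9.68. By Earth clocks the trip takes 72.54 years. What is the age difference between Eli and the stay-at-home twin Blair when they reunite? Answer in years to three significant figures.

Δt − τ = 65.0 years

γ = 9.68
Eli's elapsed proper time: τ = 72.54/9.680 = 7.494 years.
Age gap = Δt − τ = 72.54 − 7.494 years.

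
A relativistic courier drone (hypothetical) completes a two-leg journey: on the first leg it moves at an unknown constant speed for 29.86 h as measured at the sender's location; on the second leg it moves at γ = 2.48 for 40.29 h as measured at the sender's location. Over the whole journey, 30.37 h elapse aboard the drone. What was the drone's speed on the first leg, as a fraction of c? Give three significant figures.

Leg 1: speed unknown; τ_1 = 29.86/γ_1.
Leg 2: γ = 2.48; τ_2 = 40.29/2.480 = 16.25 h.
Total proper time: τ_1 + 16.25 = 30.37, so τ_1 = 30.37 − 16.25 = 14.12 h.
γ_1 = 29.86/14.12 = 2.114; β = √(1 − 1/γ²) = √0.7763.

β = 0.881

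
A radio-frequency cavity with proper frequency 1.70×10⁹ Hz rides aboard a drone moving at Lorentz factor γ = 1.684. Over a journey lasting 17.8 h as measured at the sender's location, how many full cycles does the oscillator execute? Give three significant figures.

γ = 1.684
The oscillator's own cycle count is N = f × τ where τ is the proper time aboard the drone. τ = Δt/γ = 17.8/1.684 = 10.57 h = 3.805×10⁴ s.
N = 1.70×10⁹ × 3.805×10⁴ = 6.469×10¹³.

N = 6.47×10¹³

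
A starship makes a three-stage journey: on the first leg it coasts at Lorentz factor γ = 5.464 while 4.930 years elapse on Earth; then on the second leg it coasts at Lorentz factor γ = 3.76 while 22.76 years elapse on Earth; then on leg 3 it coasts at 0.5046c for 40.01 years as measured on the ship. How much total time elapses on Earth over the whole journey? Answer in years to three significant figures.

Δt = 74.0 years

Leg 1: 4.930 years is already measured on Earth.
Leg 2: 22.76 years is already measured on Earth.
Leg 3: γ = 1/√(1 − 0.5046²) = 1/√0.7454 = 1.158; Δt_3 = 1.158 × 40.01 = 46.34 years.
Total: 4.930 + 22.76 + 46.34 years.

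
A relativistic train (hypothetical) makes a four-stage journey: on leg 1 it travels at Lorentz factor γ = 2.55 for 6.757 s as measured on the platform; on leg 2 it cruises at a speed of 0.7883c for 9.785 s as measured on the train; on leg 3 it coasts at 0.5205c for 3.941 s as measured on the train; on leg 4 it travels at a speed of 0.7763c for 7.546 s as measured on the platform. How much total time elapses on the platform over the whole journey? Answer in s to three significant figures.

Leg 1: 6.757 s is already measured on the platform.
Leg 2: γ = 1/√(1 − 0.7883²) = 1/√0.3786 = 1.625; Δt_2 = 1.625 × 9.785 = 15.90 s.
Leg 3: γ = 1/√(1 − 0.5205²) = 1/√0.7291 = 1.171; Δt_3 = 1.171 × 3.941 = 4.616 s.
Leg 4: 7.546 s is already measured on the platform.
Total: 6.757 + 15.90 + 4.616 + 7.546 s.

Δt = 34.8 s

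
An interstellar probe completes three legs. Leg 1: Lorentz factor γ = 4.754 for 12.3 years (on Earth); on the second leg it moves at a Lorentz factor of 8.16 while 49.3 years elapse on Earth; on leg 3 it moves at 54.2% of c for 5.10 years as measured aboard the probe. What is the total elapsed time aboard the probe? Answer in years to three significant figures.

Leg 1: γ = 4.754; τ_1 = 12.3/4.754 = 2.587 years.
Leg 2: γ = 8.16; τ_2 = 49.3/8.160 = 6.042 years.
Leg 3: 5.10 years is already measured aboard the probe.
Total: 2.587 + 6.042 + 5.100 years.

τ = 13.7 years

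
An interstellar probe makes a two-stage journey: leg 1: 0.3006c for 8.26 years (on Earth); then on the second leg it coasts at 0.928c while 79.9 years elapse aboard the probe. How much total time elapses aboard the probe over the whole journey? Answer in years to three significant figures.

τ = 87.8 years

Leg 1: γ = 1/√(1 − 0.3006²) = 1/√0.9096 = 1.048; τ_1 = 8.26/1.048 = 7.878 years.
Leg 2: 79.9 years is already measured aboard the probe.
Total: 7.878 + 79.90 years.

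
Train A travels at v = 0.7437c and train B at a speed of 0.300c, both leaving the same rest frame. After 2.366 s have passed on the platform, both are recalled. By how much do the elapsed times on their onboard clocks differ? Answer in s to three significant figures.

A: γ = 1/√(1 − 0.7437²) = 1/√0.4469 = 1.496; τ_A = 2.366/1.496 = 1.582 s.
B: γ = 1/√(1 − 0.300²) = 1/√0.9100 = 1.048; τ_B = 2.366/1.048 = 2.257 s.

|τ_A − τ_B| = 0.675 s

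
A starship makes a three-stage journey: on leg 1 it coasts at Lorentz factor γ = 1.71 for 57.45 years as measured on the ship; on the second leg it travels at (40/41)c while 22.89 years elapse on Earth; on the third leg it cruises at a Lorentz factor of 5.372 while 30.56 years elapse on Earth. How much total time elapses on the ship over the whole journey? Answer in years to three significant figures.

τ = 68.2 years

Leg 1: 57.45 years is already measured on the ship.
Leg 2: γ = 1/√(1 − (40/41)²) = 41/9 ≈ 4.556; τ_2 = 22.89/4.556 = 5.025 years.
Leg 3: γ = 5.372; τ_3 = 30.56/5.372 = 5.689 years.
Total: 57.45 + 5.025 + 5.689 years.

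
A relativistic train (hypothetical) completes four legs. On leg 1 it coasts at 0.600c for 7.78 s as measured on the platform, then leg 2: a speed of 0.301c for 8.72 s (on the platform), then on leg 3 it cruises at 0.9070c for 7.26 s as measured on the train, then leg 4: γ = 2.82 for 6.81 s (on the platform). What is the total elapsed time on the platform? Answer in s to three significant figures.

Leg 1: 7.78 s is already measured on the platform.
Leg 2: 8.72 s is already measured on the platform.
Leg 3: γ = 1/√(1 − 0.9070²) = 1/√0.1774 = 2.375; Δt_3 = 2.375 × 7.26 = 17.24 s.
Leg 4: 6.81 s is already measured on the platform.
Total: 7.780 + 8.720 + 17.24 + 6.810 s.

Δt = 40.5 s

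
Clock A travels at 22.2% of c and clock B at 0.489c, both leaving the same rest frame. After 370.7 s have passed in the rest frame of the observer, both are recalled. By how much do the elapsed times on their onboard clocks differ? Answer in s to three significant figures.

A: β = 0.222; γ = 1/√(1 − 0.222²) = 1/√0.9507 = 1.026; τ_A = 370.7/1.026 = 361.4 s.
B: γ = 1/√(1 − 0.489²) = 1/√0.7609 = 1.146; τ_B = 370.7/1.146 = 323.4 s.

|τ_A − τ_B| = 38.1 s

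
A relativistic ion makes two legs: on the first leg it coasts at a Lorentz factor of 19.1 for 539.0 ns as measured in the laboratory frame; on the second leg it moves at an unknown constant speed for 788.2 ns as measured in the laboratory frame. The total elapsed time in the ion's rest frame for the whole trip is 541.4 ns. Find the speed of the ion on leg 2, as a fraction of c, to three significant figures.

β = 0.759

Leg 1: γ = 19.1; τ_1 = 539.0/19.10 = 28.22 ns.
Leg 2: speed unknown; τ_2 = 788.2/γ_2.
Total proper time: 28.22 + τ_2 = 541.4, so τ_2 = 541.4 − 28.22 = 513.2 ns.
γ_2 = 788.2/513.2 = 1.536; β = √(1 − 1/γ²) = √0.5761.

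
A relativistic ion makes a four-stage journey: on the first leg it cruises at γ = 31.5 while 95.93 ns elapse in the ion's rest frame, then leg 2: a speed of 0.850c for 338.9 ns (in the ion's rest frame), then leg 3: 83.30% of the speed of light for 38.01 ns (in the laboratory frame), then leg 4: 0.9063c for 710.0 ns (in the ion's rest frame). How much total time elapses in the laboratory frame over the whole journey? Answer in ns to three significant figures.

Leg 1: γ = 31.5; Δt_1 = 31.50 × 95.93 = 3022 ns.
Leg 2: γ = 1/√(1 − 0.850²) = 1/√0.2775 = 1.898; Δt_2 = 1.898 × 338.9 = 643.3 ns.
Leg 3: 38.01 ns is already measured in the laboratory frame.
Leg 4: γ = 1/√(1 − 0.9063²) = 1/√0.1786 = 2.366; Δt_4 = 2.366 × 710.0 = 1680 ns.
Total: 3022 + 643.3 + 38.01 + 1680 ns.

Δt = 5380 ns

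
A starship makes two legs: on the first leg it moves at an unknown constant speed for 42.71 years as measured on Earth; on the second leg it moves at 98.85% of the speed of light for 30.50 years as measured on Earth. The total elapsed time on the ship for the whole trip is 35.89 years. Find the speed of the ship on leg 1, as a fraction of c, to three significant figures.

Leg 1: speed unknown; τ_1 = 42.71/γ_1.
Leg 2: β = 0.9885; γ = 1/√(1 − 0.9885²) = 1/√0.02287 = 6.613; τ_2 = 30.50/6.613 = 4.612 years.
Total proper time: τ_1 + 4.612 = 35.89, so τ_1 = 35.89 − 4.612 = 31.28 years.
γ_1 = 42.71/31.28 = 1.366; β = √(1 − 1/γ²) = √0.4637.

β = 0.681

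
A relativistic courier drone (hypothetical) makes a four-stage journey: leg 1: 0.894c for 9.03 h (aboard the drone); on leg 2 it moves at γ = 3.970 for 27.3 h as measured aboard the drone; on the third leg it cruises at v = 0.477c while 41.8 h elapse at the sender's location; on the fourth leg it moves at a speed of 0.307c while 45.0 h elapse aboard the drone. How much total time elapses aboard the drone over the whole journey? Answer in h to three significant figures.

τ = 118 h

Leg 1: 9.03 h is already measured aboard the drone.
Leg 2: 27.3 h is already measured aboard the drone.
Leg 3: γ = 1/√(1 − 0.477²) = 1/√0.7725 = 1.138; τ_3 = 41.8/1.138 = 36.74 h.
Leg 4: 45.0 h is already measured aboard the drone.
Total: 9.030 + 27.30 + 36.74 + 45.00 h.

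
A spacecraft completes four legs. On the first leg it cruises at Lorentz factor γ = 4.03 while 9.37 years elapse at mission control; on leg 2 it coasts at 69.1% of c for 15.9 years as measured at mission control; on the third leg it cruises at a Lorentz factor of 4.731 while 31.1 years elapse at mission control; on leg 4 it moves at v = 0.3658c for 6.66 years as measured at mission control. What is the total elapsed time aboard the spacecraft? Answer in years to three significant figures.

τ = 26.6 years

Leg 1: γ = 4.03; τ_1 = 9.37/4.030 = 2.325 years.
Leg 2: β = 0.691; γ = 1/√(1 − 0.691²) = 1/√0.5225 = 1.383; τ_2 = 15.9/1.383 = 11.49 years.
Leg 3: γ = 4.731; τ_3 = 31.1/4.731 = 6.574 years.
Leg 4: γ = 1/√(1 − 0.3658²) = 1/√0.8662 = 1.074; τ_4 = 6.66/1.074 = 6.198 years.
Total: 2.325 + 11.49 + 6.574 + 6.198 years.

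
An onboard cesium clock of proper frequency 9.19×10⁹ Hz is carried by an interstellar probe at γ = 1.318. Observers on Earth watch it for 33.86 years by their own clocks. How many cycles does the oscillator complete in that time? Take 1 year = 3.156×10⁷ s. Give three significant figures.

γ = 1.318
During 33.86 years of lab time, the oscillator's proper time advances by τ = Δt/γ = 33.86/1.318 = 25.69 years = 8.108×10⁸ s.
N = f × τ = 9.19×10⁹ × 8.108×10⁸ = 7.451×10¹⁸.

N = 7.45×10¹⁸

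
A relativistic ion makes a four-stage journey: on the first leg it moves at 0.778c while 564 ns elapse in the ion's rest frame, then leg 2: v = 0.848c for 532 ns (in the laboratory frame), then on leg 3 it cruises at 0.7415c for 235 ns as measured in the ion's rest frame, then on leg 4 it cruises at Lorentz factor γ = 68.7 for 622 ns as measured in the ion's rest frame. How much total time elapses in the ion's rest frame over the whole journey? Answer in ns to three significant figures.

Leg 1: 564 ns is already measured in the ion's rest frame.
Leg 2: γ = 1/√(1 − 0.848²) = 1/√0.2809 = 1.887; τ_2 = 532/1.887 = 282.0 ns.
Leg 3: 235 ns is already measured in the ion's rest frame.
Leg 4: 622 ns is already measured in the ion's rest frame.
Total: 564.0 + 282.0 + 235.0 + 622.0 ns.

τ = 1700 ns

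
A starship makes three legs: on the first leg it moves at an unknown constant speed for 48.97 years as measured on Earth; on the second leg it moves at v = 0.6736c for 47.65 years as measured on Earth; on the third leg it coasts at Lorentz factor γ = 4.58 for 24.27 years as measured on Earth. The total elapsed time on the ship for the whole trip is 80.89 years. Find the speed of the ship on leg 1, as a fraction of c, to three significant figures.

β = 0.566

Leg 1: speed unknown; τ_1 = 48.97/γ_1.
Leg 2: γ = 1/√(1 − 0.6736²) = 1/√0.5463 = 1.353; τ_2 = 47.65/1.353 = 35.22 years.
Leg 3: γ = 4.58; τ_3 = 24.27/4.580 = 5.299 years.
Total proper time: τ_1 + 35.22 + 5.299 = 80.89, so τ_1 = 80.89 − 40.52 = 40.37 years.
γ_1 = 48.97/40.37 = 1.213; β = √(1 − 1/γ²) = √0.3203.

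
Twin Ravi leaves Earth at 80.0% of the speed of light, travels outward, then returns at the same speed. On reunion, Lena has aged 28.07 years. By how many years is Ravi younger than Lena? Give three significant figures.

β = 0.800; γ = 1/√(1 − 0.800²) = 1/√0.3600 = 1.667
Ravi's elapsed proper time: τ = 28.07/1.667 = 16.84 years.
Age gap = Δt − τ = 28.07 − 16.84 years.

Δt − τ = 11.2 years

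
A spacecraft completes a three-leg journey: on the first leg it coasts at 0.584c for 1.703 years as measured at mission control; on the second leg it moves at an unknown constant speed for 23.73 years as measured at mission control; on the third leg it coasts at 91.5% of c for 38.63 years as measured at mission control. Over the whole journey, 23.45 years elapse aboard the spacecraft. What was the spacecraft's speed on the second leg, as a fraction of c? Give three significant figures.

Leg 1: γ = 1/√(1 − 0.584²) = 1/√0.6589 = 1.232; τ_1 = 1.703/1.232 = 1.382 years.
Leg 2: speed unknown; τ_2 = 23.73/γ_2.
Leg 3: β = 0.915; γ = 1/√(1 − 0.915²) = 1/√0.1628 = 2.479; τ_3 = 38.63/2.479 = 15.59 years.
Total proper time: 1.382 + τ_2 + 15.59 = 23.45, so τ_2 = 23.45 − 16.97 = 6.482 years.
γ_2 = 23.73/6.482 = 3.661; β = √(1 − 1/γ²) = √0.9254.

β = 0.962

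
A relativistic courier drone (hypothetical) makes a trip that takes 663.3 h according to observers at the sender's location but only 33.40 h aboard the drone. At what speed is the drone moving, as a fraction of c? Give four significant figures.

The proper time is measured aboard the drone (both events occur at the drone's location); Δt is measured at the sender's location. γ = Δt/τ = 663.3/33.40 = 19.86.
β = √(1 − 1/γ²) = √(1 − 0.002536) = √0.9975

β = 0.9987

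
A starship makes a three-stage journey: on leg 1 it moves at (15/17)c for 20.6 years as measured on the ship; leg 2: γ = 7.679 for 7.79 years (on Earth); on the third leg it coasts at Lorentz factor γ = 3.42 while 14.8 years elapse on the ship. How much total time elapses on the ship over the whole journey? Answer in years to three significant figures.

τ = 36.4 years

Leg 1: 20.6 years is already measured on the ship.
Leg 2: γ = 7.679; τ_2 = 7.79/7.679 = 1.014 years.
Leg 3: 14.8 years is already measured on the ship.
Total: 20.60 + 1.014 + 14.80 years.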